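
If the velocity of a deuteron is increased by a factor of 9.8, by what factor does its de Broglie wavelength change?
The wavelength decreases by a factor of 9.8.

From λ = h/(mv), the wavelength is inversely proportional to velocity:

λ ∝ 1/v

If v → 9.8v, then λ → λ/9.8

When velocity is increased by a factor of 9.8, the wavelength decreases by a factor of 9.8.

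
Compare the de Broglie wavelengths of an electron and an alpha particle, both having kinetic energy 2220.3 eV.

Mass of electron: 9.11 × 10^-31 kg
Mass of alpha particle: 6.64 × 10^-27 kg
The electron has the longer wavelength.

Using λ = h/√(2mKE):

For electron: λ₁ = h/√(2m₁KE) = 2.60 × 10^-11 m
For alpha particle: λ₂ = h/√(2m₂KE) = 3.05 × 10^-13 m

Since λ ∝ 1/√m at constant kinetic energy, the lighter particle has the longer wavelength.

The electron has the longer de Broglie wavelength.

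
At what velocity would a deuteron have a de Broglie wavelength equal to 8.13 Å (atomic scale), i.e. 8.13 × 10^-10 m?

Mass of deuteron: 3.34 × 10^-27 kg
2.44 × 10^2 m/s

From λ = h/(mv), solve for v:

v = h/(mλ)
v = (6.626 × 10^-34 J·s) / (3.34 × 10^-27 kg × 8.13 × 10^-10 m)
v = 2.44 × 10^2 m/s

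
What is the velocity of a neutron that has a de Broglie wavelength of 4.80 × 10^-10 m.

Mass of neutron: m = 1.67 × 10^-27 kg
8.27 × 10^2 m/s

From the de Broglie relation λ = h/(mv), we solve for v:

v = h/(mλ)
v = (6.626 × 10^-34 J·s) / (1.67 × 10^-27 kg × 4.80 × 10^-10 m)
v = 8.27 × 10^2 m/s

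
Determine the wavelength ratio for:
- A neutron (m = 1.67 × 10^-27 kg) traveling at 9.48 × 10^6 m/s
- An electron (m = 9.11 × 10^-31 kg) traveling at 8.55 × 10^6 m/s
λ₁/λ₂ = 4.92 × 10^-4

Using λ = h/(mv):

λ₁ = h/(m₁v₁) = 4.19 × 10^-14 m
λ₂ = h/(m₂v₂) = 8.51 × 10^-11 m

Ratio λ₁/λ₂ = (m₂v₂)/(m₁v₁)
         = (9.11 × 10^-31 kg × 8.55 × 10^6 m/s) / (1.67 × 10^-27 kg × 9.48 × 10^6 m/s)
         = 4.92 × 10^-4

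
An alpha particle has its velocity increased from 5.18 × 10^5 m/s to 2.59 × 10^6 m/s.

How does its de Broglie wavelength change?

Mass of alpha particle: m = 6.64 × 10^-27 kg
The wavelength decreases by a factor of 5.

Using λ = h/(mv):

Initial wavelength: λ₁ = h/(mv₁) = 1.93 × 10^-13 m
Final wavelength: λ₂ = h/(mv₂) = 3.85 × 10^-14 m

Since λ ∝ 1/v, when velocity increases by a factor of 5, the wavelength decreases by a factor of 5.

λ₂/λ₁ = v₁/v₂ = 1/5

The wavelength decreases by a factor of 5.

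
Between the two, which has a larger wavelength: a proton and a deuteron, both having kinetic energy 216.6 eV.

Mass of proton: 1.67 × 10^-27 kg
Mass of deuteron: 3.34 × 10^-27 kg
The proton has the longer wavelength.

Using λ = h/√(2mKE):

For proton: λ₁ = h/√(2m₁KE) = 1.95 × 10^-12 m
For deuteron: λ₂ = h/√(2m₂KE) = 1.38 × 10^-12 m

Since λ ∝ 1/√m at constant kinetic energy, the lighter particle has the longer wavelength.

The proton has the longer de Broglie wavelength.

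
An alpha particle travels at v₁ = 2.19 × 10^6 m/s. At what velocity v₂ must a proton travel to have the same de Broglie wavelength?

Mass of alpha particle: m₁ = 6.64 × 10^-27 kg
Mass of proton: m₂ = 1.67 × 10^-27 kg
v₂ = 8.71 × 10^6 m/s

For equal de Broglie wavelengths: λ₁ = λ₂

h/(m₁v₁) = h/(m₂v₂)
m₁v₁ = m₂v₂
v₂ = v₁ · (m₁/m₂)

v₂ = 2.19 × 10^6 m/s × (6.64 × 10^-27 kg / 1.67 × 10^-27 kg)
v₂ = 8.71 × 10^6 m/s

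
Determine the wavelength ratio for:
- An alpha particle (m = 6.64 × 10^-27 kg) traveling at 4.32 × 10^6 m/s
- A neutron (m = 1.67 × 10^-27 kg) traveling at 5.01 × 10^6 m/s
λ₁/λ₂ = 0.292

Using λ = h/(mv):

λ₁ = h/(m₁v₁) = 2.31 × 10^-14 m
λ₂ = h/(m₂v₂) = 7.92 × 10^-14 m

Ratio λ₁/λ₂ = (m₂v₂)/(m₁v₁)
         = (1.67 × 10^-27 kg × 5.01 × 10^6 m/s) / (6.64 × 10^-27 kg × 4.32 × 10^6 m/s)
         = 0.292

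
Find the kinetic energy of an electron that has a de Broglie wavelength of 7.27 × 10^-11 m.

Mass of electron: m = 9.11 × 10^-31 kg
4.56 × 10^-17 J (or 285 eV)

From λ = h/√(2mKE), we solve for KE:

λ² = h²/(2mKE)
KE = h²/(2mλ²)
KE = (6.626 × 10^-34 J·s)² / (2 × 9.11 × 10^-31 kg × (7.27 × 10^-11 m)²)
KE = 4.56 × 10^-17 J
KE = 285 eV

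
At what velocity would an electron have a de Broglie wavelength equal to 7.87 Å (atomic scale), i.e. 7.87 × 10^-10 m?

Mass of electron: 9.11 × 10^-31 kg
9.24 × 10^5 m/s

From λ = h/(mv), solve for v:

v = h/(mλ)
v = (6.626 × 10^-34 J·s) / (9.11 × 10^-31 kg × 7.87 × 10^-10 m)
v = 9.24 × 10^5 m/s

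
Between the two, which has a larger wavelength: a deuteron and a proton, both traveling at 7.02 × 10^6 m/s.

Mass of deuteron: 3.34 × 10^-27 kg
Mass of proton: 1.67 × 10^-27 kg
The proton has the longer wavelength.

Using λ = h/(mv), since both particles have the same velocity, the wavelength depends only on mass.

For deuteron: λ₁ = h/(m₁v) = 2.83 × 10^-14 m
For proton: λ₂ = h/(m₂v) = 5.65 × 10^-14 m

Since λ ∝ 1/m at constant velocity, the lighter particle has the longer wavelength.

The proton has the longer de Broglie wavelength.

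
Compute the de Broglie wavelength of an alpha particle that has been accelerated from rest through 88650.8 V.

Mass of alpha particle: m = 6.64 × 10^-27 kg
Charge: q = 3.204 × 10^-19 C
3.41 × 10^-14 m

When a particle is accelerated through voltage V, it gains kinetic energy KE = qV.

The de Broglie wavelength is then λ = h/√(2mqV):

λ = h/√(2mqV)
λ = (6.626 × 10^-34 J·s) / √(2 × 6.64 × 10^-27 kg × 3.204 × 10^-19 C × 88650.8 V)
λ = 3.41 × 10^-14 m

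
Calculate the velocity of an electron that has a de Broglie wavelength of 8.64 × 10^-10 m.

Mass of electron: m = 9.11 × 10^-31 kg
8.42 × 10^5 m/s

From the de Broglie relation λ = h/(mv), we solve for v:

v = h/(mλ)
v = (6.626 × 10^-34 J·s) / (9.11 × 10^-31 kg × 8.64 × 10^-10 m)
v = 8.42 × 10^5 m/s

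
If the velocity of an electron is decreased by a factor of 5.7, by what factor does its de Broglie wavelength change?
The wavelength increases by a factor of 5.7.

From λ = h/(mv), the wavelength is inversely proportional to velocity:

λ ∝ 1/v

If v → v/5.7, then λ → 5.7λ

When velocity is decreased by a factor of 5.7, the wavelength increases by a factor of 5.7.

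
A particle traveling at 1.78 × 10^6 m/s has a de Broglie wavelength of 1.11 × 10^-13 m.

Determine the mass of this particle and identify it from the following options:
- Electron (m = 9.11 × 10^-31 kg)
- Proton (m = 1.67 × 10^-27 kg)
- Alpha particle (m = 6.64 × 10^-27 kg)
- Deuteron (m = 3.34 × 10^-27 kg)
The particle is a deuteron.

From λ = h/(mv), solve for mass:

m = h/(λv)
m = (6.626 × 10^-34 J·s) / (1.11 × 10^-13 m × 1.78 × 10^6 m/s)
m = 3.35 × 10^-27 kg

Comparing with the listed masses, this is closest to a deuteron.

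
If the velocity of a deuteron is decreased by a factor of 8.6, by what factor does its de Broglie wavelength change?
The wavelength increases by a factor of 8.6.

From λ = h/(mv), the wavelength is inversely proportional to velocity:

λ ∝ 1/v

If v → v/8.6, then λ → 8.6λ

When velocity is decreased by a factor of 8.6, the wavelength increases by a factor of 8.6.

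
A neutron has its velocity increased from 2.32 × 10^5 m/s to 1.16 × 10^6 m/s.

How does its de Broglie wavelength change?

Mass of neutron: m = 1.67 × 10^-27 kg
The wavelength decreases by a factor of 5.

Using λ = h/(mv):

Initial wavelength: λ₁ = h/(mv₁) = 1.71 × 10^-12 m
Final wavelength: λ₂ = h/(mv₂) = 3.42 × 10^-13 m

Since λ ∝ 1/v, when velocity increases by a factor of 5, the wavelength decreases by a factor of 5.

λ₂/λ₁ = v₁/v₂ = 1/5

The wavelength decreases by a factor of 5.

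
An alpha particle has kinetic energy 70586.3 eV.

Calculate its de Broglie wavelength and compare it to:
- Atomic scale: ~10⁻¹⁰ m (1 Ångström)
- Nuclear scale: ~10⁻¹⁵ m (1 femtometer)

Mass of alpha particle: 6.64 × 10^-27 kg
λ = 5.41 × 10^-14 m, which is between nuclear and atomic scales.

Using λ = h/√(2mKE):

KE = 70586.3 eV = 1.131 × 10^-14 J

λ = h/√(2mKE)
λ = (6.626 × 10^-34 J·s) / √(2 × 6.64 × 10^-27 kg × 1.131 × 10^-14 J)
λ = 5.41 × 10^-14 m

Comparison:
- Atomic scale (10⁻¹⁰ m): λ is 0.00054× this size
- Nuclear scale (10⁻¹⁵ m): λ is 54× this size

The wavelength is between nuclear and atomic scales.

This wavelength is appropriate for probing atomic structure but too large for nuclear physics experiments.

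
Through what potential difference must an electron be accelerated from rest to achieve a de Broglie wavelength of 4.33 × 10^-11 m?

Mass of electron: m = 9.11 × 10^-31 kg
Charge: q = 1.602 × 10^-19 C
802 V

From λ = h/√(2mqV), we solve for V:

λ² = h²/(2mqV)
V = h²/(2mqλ²)
V = (6.626 × 10^-34 J·s)² / (2 × 9.11 × 10^-31 kg × 1.602 × 10^-19 C × (4.33 × 10^-11 m)²)
V = 802 V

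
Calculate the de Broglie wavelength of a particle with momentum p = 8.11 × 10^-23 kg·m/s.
8.17 × 10^-12 m

Using the de Broglie relation λ = h/p:

λ = h/p
λ = (6.626 × 10^-34 J·s) / (8.11 × 10^-23 kg·m/s)
λ = 8.17 × 10^-12 m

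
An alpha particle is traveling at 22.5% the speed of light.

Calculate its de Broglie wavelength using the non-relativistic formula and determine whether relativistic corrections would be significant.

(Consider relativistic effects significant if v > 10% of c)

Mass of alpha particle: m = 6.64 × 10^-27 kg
Yes, relativistic corrections are needed.

Using the non-relativistic de Broglie formula λ = h/(mv):

v = 22.5% × c = 6.745 × 10^7 m/s

λ = h/(mv)
λ = (6.626 × 10^-34 J·s) / (6.64 × 10^-27 kg × 6.745 × 10^7 m/s)
λ = 1.48 × 10^-15 m

Since v = 22.5% of c > 10% of c, relativistic corrections ARE significant and the actual wavelength would differ from this non-relativistic estimate.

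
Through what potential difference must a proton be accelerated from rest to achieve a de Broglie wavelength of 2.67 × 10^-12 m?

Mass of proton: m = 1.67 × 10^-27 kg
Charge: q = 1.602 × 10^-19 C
115 V

From λ = h/√(2mqV), we solve for V:

λ² = h²/(2mqV)
V = h²/(2mqλ²)
V = (6.626 × 10^-34 J·s)² / (2 × 1.67 × 10^-27 kg × 1.602 × 10^-19 C × (2.67 × 10^-12 m)²)
V = 115 V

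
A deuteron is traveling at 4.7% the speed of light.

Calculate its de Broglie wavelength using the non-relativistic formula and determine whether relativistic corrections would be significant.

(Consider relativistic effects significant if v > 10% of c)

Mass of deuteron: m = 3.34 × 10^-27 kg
No, relativistic corrections are not needed.

Using the non-relativistic de Broglie formula λ = h/(mv):

v = 4.7% × c = 1.409 × 10^7 m/s

λ = h/(mv)
λ = (6.626 × 10^-34 J·s) / (3.34 × 10^-27 kg × 1.409 × 10^7 m/s)
λ = 1.41 × 10^-14 m

Since v = 4.7% of c < 10% of c, relativistic corrections are NOT significant and this non-relativistic result is a good approximation.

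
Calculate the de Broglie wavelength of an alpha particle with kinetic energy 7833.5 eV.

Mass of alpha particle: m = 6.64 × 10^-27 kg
1.62 × 10^-13 m

Using λ = h/√(2mKE):

First convert KE to Joules: KE = 7833.5 eV = 1.255 × 10^-15 J

λ = h/√(2mKE)
λ = (6.626 × 10^-34 J·s) / √(2 × 6.64 × 10^-27 kg × 1.255 × 10^-15 J)
λ = 1.62 × 10^-13 m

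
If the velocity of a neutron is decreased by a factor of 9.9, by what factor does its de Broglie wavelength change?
The wavelength increases by a factor of 9.9.

From λ = h/(mv), the wavelength is inversely proportional to velocity:

λ ∝ 1/v

If v → v/9.9, then λ → 9.9λ

When velocity is decreased by a factor of 9.9, the wavelength increases by a factor of 9.9.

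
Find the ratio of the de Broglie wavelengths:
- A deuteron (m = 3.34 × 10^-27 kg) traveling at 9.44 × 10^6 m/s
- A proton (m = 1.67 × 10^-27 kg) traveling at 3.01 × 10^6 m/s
λ₁/λ₂ = 0.159

Using λ = h/(mv):

λ₁ = h/(m₁v₁) = 2.10 × 10^-14 m
λ₂ = h/(m₂v₂) = 1.32 × 10^-13 m

Ratio λ₁/λ₂ = (m₂v₂)/(m₁v₁)
         = (1.67 × 10^-27 kg × 3.01 × 10^6 m/s) / (3.34 × 10^-27 kg × 9.44 × 10^6 m/s)
         = 0.159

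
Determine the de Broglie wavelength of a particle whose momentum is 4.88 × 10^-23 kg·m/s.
1.36 × 10^-11 m

Using the de Broglie relation λ = h/p:

λ = h/p
λ = (6.626 × 10^-34 J·s) / (4.88 × 10^-23 kg·m/s)
λ = 1.36 × 10^-11 m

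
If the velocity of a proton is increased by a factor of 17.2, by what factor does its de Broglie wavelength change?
The wavelength decreases by a factor of 17.2.

From λ = h/(mv), the wavelength is inversely proportional to velocity:

λ ∝ 1/v

If v → 17.2v, then λ → λ/17.2

When velocity is increased by a factor of 17.2, the wavelength decreases by a factor of 17.2.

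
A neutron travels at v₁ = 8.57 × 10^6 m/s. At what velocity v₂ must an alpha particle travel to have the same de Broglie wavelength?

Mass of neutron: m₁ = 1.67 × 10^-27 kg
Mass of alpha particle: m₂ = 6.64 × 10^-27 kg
v₂ = 2.16 × 10^6 m/s

For equal de Broglie wavelengths: λ₁ = λ₂

h/(m₁v₁) = h/(m₂v₂)
m₁v₁ = m₂v₂
v₂ = v₁ · (m₁/m₂)

v₂ = 8.57 × 10^6 m/s × (1.67 × 10^-27 kg / 6.64 × 10^-27 kg)
v₂ = 2.16 × 10^6 m/s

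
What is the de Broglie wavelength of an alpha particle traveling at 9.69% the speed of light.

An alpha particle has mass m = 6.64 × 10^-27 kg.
3.44 × 10^-15 m

Using the de Broglie relation λ = h/(mv):

v = 9.69% × c = 2.905 × 10^7 m/s

λ = h/(mv)
λ = (6.626 × 10^-34 J·s) / (6.64 × 10^-27 kg × 2.905 × 10^7 m/s)
λ = 3.44 × 10^-15 m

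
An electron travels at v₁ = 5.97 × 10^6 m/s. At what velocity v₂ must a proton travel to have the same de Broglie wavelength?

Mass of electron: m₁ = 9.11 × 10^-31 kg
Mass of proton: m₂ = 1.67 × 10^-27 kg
v₂ = 3.26 × 10^3 m/s

For equal de Broglie wavelengths: λ₁ = λ₂

h/(m₁v₁) = h/(m₂v₂)
m₁v₁ = m₂v₂
v₂ = v₁ · (m₁/m₂)

v₂ = 5.97 × 10^6 m/s × (9.11 × 10^-31 kg / 1.67 × 10^-27 kg)
v₂ = 3.26 × 10^3 m/s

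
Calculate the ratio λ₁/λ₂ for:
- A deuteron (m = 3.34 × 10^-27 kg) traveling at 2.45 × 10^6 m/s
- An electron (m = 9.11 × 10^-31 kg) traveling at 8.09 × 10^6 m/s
λ₁/λ₂ = 9.01 × 10^-4

Using λ = h/(mv):

λ₁ = h/(m₁v₁) = 8.10 × 10^-14 m
λ₂ = h/(m₂v₂) = 8.99 × 10^-11 m

Ratio λ₁/λ₂ = (m₂v₂)/(m₁v₁)
         = (9.11 × 10^-31 kg × 8.09 × 10^6 m/s) / (3.34 × 10^-27 kg × 2.45 × 10^6 m/s)
         = 9.01 × 10^-4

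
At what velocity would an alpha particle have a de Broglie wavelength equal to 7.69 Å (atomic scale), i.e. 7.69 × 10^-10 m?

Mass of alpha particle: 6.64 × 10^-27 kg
1.30 × 10^2 m/s

From λ = h/(mv), solve for v:

v = h/(mλ)
v = (6.626 × 10^-34 J·s) / (6.64 × 10^-27 kg × 7.69 × 10^-10 m)
v = 1.30 × 10^2 m/s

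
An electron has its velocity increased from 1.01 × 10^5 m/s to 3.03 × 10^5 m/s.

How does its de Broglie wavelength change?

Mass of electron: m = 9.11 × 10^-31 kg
The wavelength decreases by a factor of 3.

Using λ = h/(mv):

Initial wavelength: λ₁ = h/(mv₁) = 7.20 × 10^-9 m
Final wavelength: λ₂ = h/(mv₂) = 2.40 × 10^-9 m

Since λ ∝ 1/v, when velocity increases by a factor of 3, the wavelength decreases by a factor of 3.

λ₂/λ₁ = v₁/v₂ = 1/3

The wavelength decreases by a factor of 3.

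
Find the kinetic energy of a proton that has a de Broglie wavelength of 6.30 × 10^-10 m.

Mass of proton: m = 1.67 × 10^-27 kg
3.31 × 10^-22 J (or 2.07 × 10^-3 eV)

From λ = h/√(2mKE), we solve for KE:

λ² = h²/(2mKE)
KE = h²/(2mλ²)
KE = (6.626 × 10^-34 J·s)² / (2 × 1.67 × 10^-27 kg × (6.30 × 10^-10 m)²)
KE = 3.31 × 10^-22 J
KE = 2.07 × 10^-3 eV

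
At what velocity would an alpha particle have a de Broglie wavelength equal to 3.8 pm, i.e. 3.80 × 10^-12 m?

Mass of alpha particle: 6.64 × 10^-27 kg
2.63 × 10^4 m/s

From λ = h/(mv), solve for v:

v = h/(mλ)
v = (6.626 × 10^-34 J·s) / (6.64 × 10^-27 kg × 3.80 × 10^-12 m)
v = 2.63 × 10^4 m/s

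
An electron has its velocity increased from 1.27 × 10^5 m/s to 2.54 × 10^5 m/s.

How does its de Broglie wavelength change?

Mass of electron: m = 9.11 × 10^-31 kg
The wavelength decreases by a factor of 2.

Using λ = h/(mv):

Initial wavelength: λ₁ = h/(mv₁) = 5.73 × 10^-9 m
Final wavelength: λ₂ = h/(mv₂) = 2.86 × 10^-9 m

Since λ ∝ 1/v, when velocity increases by a factor of 2, the wavelength decreases by a factor of 2.

λ₂/λ₁ = v₁/v₂ = 1/2

The wavelength decreases by a factor of 2.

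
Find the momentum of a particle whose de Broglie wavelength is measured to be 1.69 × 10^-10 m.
3.92 × 10^-24 kg·m/s

From the de Broglie relation λ = h/p, we solve for p:

p = h/λ
p = (6.626 × 10^-34 J·s) / (1.69 × 10^-10 m)
p = 3.92 × 10^-24 kg·m/s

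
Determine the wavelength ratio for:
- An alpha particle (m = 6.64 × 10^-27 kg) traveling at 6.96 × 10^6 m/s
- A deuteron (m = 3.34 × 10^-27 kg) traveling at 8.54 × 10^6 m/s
λ₁/λ₂ = 0.617

Using λ = h/(mv):

λ₁ = h/(m₁v₁) = 1.43 × 10^-14 m
λ₂ = h/(m₂v₂) = 2.32 × 10^-14 m

Ratio λ₁/λ₂ = (m₂v₂)/(m₁v₁)
         = (3.34 × 10^-27 kg × 8.54 × 10^6 m/s) / (6.64 × 10^-27 kg × 6.96 × 10^6 m/s)
         = 0.617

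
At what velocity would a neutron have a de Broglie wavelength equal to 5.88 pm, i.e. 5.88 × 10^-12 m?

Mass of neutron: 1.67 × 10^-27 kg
6.75 × 10^4 m/s

From λ = h/(mv), solve for v:

v = h/(mλ)
v = (6.626 × 10^-34 J·s) / (1.67 × 10^-27 kg × 5.88 × 10^-12 m)
v = 6.75 × 10^4 m/s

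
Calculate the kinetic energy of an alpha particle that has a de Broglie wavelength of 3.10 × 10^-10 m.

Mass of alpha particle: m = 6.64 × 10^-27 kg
3.44 × 10^-22 J (or 2.15 × 10^-3 eV)

From λ = h/√(2mKE), we solve for KE:

λ² = h²/(2mKE)
KE = h²/(2mλ²)
KE = (6.626 × 10^-34 J·s)² / (2 × 6.64 × 10^-27 kg × (3.10 × 10^-10 m)²)
KE = 3.44 × 10^-22 J
KE = 2.15 × 10^-3 eV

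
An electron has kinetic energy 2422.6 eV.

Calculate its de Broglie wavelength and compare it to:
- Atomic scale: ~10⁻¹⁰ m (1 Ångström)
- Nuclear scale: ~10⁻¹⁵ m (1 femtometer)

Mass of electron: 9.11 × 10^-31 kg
λ = 2.49 × 10^-11 m, which is between nuclear and atomic scales.

Using λ = h/√(2mKE):

KE = 2422.6 eV = 3.881 × 10^-16 J

λ = h/√(2mKE)
λ = (6.626 × 10^-34 J·s) / √(2 × 9.11 × 10^-31 kg × 3.881 × 10^-16 J)
λ = 2.49 × 10^-11 m

Comparison:
- Atomic scale (10⁻¹⁰ m): λ is 0.25× this size
- Nuclear scale (10⁻¹⁵ m): λ is 2.5e+04× this size

The wavelength is between nuclear and atomic scales.

This wavelength is appropriate for probing atomic structure but too large for nuclear physics experiments.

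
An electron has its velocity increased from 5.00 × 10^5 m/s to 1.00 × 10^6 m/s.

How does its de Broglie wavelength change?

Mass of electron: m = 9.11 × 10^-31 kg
The wavelength decreases by a factor of 2.

Using λ = h/(mv):

Initial wavelength: λ₁ = h/(mv₁) = 1.45 × 10^-9 m
Final wavelength: λ₂ = h/(mv₂) = 7.27 × 10^-10 m

Since λ ∝ 1/v, when velocity increases by a factor of 2, the wavelength decreases by a factor of 2.

λ₂/λ₁ = v₁/v₂ = 1/2

The wavelength decreases by a factor of 2.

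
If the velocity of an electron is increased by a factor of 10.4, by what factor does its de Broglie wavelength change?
The wavelength decreases by a factor of 10.4.

From λ = h/(mv), the wavelength is inversely proportional to velocity:

λ ∝ 1/v

If v → 10.4v, then λ → λ/10.4

When velocity is increased by a factor of 10.4, the wavelength decreases by a factor of 10.4.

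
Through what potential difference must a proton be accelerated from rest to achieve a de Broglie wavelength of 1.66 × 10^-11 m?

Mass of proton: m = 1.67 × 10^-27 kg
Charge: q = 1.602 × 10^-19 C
2.98 V

From λ = h/√(2mqV), we solve for V:

λ² = h²/(2mqV)
V = h²/(2mqλ²)
V = (6.626 × 10^-34 J·s)² / (2 × 1.67 × 10^-27 kg × 1.602 × 10^-19 C × (1.66 × 10^-11 m)²)
V = 2.98 V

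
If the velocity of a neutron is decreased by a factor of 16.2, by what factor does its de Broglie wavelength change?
The wavelength increases by a factor of 16.2.

From λ = h/(mv), the wavelength is inversely proportional to velocity:

λ ∝ 1/v

If v → v/16.2, then λ → 16.2λ

When velocity is decreased by a factor of 16.2, the wavelength increases by a factor of 16.2.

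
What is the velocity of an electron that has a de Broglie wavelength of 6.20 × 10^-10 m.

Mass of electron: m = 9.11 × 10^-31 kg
1.17 × 10^6 m/s

From the de Broglie relation λ = h/(mv), we solve for v:

v = h/(mλ)
v = (6.626 × 10^-34 J·s) / (9.11 × 10^-31 kg × 6.20 × 10^-10 m)
v = 1.17 × 10^6 m/s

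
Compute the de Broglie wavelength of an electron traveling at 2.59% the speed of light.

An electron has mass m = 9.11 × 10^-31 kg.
9.37 × 10^-11 m

Using the de Broglie relation λ = h/(mv):

v = 2.59% × c = 7.765 × 10^6 m/s

λ = h/(mv)
λ = (6.626 × 10^-34 J·s) / (9.11 × 10^-31 kg × 7.765 × 10^6 m/s)
λ = 9.37 × 10^-11 m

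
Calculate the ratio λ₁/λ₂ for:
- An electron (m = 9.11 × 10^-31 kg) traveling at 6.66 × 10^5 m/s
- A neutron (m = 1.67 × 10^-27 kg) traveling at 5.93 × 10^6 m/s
λ₁/λ₂ = 1.63 × 10^4

Using λ = h/(mv):

λ₁ = h/(m₁v₁) = 1.09 × 10^-9 m
λ₂ = h/(m₂v₂) = 6.69 × 10^-14 m

Ratio λ₁/λ₂ = (m₂v₂)/(m₁v₁)
         = (1.67 × 10^-27 kg × 5.93 × 10^6 m/s) / (9.11 × 10^-31 kg × 6.66 × 10^5 m/s)
         = 1.63 × 10^4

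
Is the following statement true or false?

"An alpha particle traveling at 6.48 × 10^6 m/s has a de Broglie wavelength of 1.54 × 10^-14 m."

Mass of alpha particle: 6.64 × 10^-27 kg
True

The claim is correct.

Using λ = h/(mv):
λ = (6.626 × 10^-34 J·s) / (6.64 × 10^-27 kg × 6.48 × 10^6 m/s)
λ = 1.54 × 10^-14 m

This matches the claimed value.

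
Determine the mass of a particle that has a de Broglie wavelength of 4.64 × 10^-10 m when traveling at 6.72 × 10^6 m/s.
2.13 × 10^-31 kg

From the de Broglie relation λ = h/(mv), we solve for m:

m = h/(λv)
m = (6.626 × 10^-34 J·s) / (4.64 × 10^-10 m × 6.72 × 10^6 m/s)
m = 2.13 × 10^-31 kg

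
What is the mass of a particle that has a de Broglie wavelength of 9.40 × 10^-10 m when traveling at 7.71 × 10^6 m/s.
9.14 × 10^-32 kg

From the de Broglie relation λ = h/(mv), we solve for m:

m = h/(λv)
m = (6.626 × 10^-34 J·s) / (9.40 × 10^-10 m × 7.71 × 10^6 m/s)
m = 9.14 × 10^-32 kg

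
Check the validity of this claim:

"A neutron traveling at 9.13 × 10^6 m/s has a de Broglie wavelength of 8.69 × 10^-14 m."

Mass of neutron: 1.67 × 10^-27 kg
False

The claim is incorrect.

Using λ = h/(mv):
λ = (6.626 × 10^-34 J·s) / (1.67 × 10^-27 kg × 9.13 × 10^6 m/s)
λ = 4.35 × 10^-14 m

The actual wavelength differs from the claimed 8.69 × 10^-14 m.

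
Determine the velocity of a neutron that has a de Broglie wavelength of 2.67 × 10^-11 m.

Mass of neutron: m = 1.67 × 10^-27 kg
1.49 × 10^4 m/s

From the de Broglie relation λ = h/(mv), we solve for v:

v = h/(mλ)
v = (6.626 × 10^-34 J·s) / (1.67 × 10^-27 kg × 2.67 × 10^-11 m)
v = 1.49 × 10^4 m/s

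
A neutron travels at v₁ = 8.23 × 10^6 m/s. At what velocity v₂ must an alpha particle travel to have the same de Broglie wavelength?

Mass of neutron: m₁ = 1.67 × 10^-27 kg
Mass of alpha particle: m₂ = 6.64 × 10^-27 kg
v₂ = 2.07 × 10^6 m/s

For equal de Broglie wavelengths: λ₁ = λ₂

h/(m₁v₁) = h/(m₂v₂)
m₁v₁ = m₂v₂
v₂ = v₁ · (m₁/m₂)

v₂ = 8.23 × 10^6 m/s × (1.67 × 10^-27 kg / 6.64 × 10^-27 kg)
v₂ = 2.07 × 10^6 m/s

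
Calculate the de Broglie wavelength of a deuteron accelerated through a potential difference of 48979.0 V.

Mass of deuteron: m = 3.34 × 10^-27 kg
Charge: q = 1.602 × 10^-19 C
9.15 × 10^-14 m

When a particle is accelerated through voltage V, it gains kinetic energy KE = qV.

The de Broglie wavelength is then λ = h/√(2mqV):

λ = h/√(2mqV)
λ = (6.626 × 10^-34 J·s) / √(2 × 3.34 × 10^-27 kg × 1.602 × 10^-19 C × 48979.0 V)
λ = 9.15 × 10^-14 m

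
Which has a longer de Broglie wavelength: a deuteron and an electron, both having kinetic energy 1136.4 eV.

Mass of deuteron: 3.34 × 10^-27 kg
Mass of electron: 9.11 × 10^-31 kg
The electron has the longer wavelength.

Using λ = h/√(2mKE):

For deuteron: λ₁ = h/√(2m₁KE) = 6.01 × 10^-13 m
For electron: λ₂ = h/√(2m₂KE) = 3.64 × 10^-11 m

Since λ ∝ 1/√m at constant kinetic energy, the lighter particle has the longer wavelength.

The electron has the longer de Broglie wavelength.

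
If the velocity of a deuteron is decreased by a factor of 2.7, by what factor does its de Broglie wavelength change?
The wavelength increases by a factor of 2.7.

From λ = h/(mv), the wavelength is inversely proportional to velocity:

λ ∝ 1/v

If v → v/2.7, then λ → 2.7λ

When velocity is decreased by a factor of 2.7, the wavelength increases by a factor of 2.7.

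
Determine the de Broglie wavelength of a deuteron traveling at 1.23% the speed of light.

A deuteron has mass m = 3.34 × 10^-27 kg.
5.38 × 10^-14 m

Using the de Broglie relation λ = h/(mv):

v = 1.23% × c = 3.687 × 10^6 m/s

λ = h/(mv)
λ = (6.626 × 10^-34 J·s) / (3.34 × 10^-27 kg × 3.687 × 10^6 m/s)
λ = 5.38 × 10^-14 m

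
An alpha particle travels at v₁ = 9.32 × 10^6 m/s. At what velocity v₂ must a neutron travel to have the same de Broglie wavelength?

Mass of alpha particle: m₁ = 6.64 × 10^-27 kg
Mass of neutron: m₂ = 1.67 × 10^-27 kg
v₂ = 3.71 × 10^7 m/s

For equal de Broglie wavelengths: λ₁ = λ₂

h/(m₁v₁) = h/(m₂v₂)
m₁v₁ = m₂v₂
v₂ = v₁ · (m₁/m₂)

v₂ = 9.32 × 10^6 m/s × (6.64 × 10^-27 kg / 1.67 × 10^-27 kg)
v₂ = 3.71 × 10^7 m/s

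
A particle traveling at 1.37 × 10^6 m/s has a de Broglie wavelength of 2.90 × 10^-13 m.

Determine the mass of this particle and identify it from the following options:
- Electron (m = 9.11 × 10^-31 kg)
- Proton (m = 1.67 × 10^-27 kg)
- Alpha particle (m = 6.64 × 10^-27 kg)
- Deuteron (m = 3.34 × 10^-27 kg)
The particle is a proton.

From λ = h/(mv), solve for mass:

m = h/(λv)
m = (6.626 × 10^-34 J·s) / (2.90 × 10^-13 m × 1.37 × 10^6 m/s)
m = 1.67 × 10^-27 kg

Comparing with the listed masses, this is closest to a proton.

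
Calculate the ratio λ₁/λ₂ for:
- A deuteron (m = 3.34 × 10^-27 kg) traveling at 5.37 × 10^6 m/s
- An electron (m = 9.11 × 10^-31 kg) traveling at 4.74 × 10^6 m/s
λ₁/λ₂ = 2.41 × 10^-4

Using λ = h/(mv):

λ₁ = h/(m₁v₁) = 3.69 × 10^-14 m
λ₂ = h/(m₂v₂) = 1.53 × 10^-10 m

Ratio λ₁/λ₂ = (m₂v₂)/(m₁v₁)
         = (9.11 × 10^-31 kg × 4.74 × 10^6 m/s) / (3.34 × 10^-27 kg × 5.37 × 10^6 m/s)
         = 2.41 × 10^-4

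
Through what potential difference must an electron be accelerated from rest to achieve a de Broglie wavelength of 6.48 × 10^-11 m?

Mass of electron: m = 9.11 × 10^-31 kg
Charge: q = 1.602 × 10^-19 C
358 V

From λ = h/√(2mqV), we solve for V:

λ² = h²/(2mqV)
V = h²/(2mqλ²)
V = (6.626 × 10^-34 J·s)² / (2 × 9.11 × 10^-31 kg × 1.602 × 10^-19 C × (6.48 × 10^-11 m)²)
V = 358 V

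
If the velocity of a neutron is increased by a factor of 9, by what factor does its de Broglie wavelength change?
The wavelength decreases by a factor of 9.

From λ = h/(mv), the wavelength is inversely proportional to velocity:

λ ∝ 1/v

If v → 9v, then λ → λ/9

When velocity is increased by a factor of 9, the wavelength decreases by a factor of 9.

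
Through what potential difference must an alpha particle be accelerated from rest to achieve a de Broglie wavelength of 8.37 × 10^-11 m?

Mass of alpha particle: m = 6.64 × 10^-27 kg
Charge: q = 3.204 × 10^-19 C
1.47 × 10^-2 V

From λ = h/√(2mqV), we solve for V:

λ² = h²/(2mqV)
V = h²/(2mqλ²)
V = (6.626 × 10^-34 J·s)² / (2 × 6.64 × 10^-27 kg × 3.204 × 10^-19 C × (8.37 × 10^-11 m)²)
V = 1.47 × 10^-2 V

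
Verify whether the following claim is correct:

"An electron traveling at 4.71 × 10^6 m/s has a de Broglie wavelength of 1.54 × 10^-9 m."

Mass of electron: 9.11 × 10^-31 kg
False

The claim is incorrect.

Using λ = h/(mv):
λ = (6.626 × 10^-34 J·s) / (9.11 × 10^-31 kg × 4.71 × 10^6 m/s)
λ = 1.54 × 10^-10 m

The actual wavelength differs from the claimed 1.54 × 10^-9 m.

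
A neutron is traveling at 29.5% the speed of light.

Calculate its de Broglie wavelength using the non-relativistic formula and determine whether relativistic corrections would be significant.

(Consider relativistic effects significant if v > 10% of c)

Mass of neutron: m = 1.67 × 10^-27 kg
Yes, relativistic corrections are needed.

Using the non-relativistic de Broglie formula λ = h/(mv):

v = 29.5% × c = 8.844 × 10^7 m/s

λ = h/(mv)
λ = (6.626 × 10^-34 J·s) / (1.67 × 10^-27 kg × 8.844 × 10^7 m/s)
λ = 4.49 × 10^-15 m

Since v = 29.5% of c > 10% of c, relativistic corrections ARE significant and the actual wavelength would differ from this non-relativistic estimate.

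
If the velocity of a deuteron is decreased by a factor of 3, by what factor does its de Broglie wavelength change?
The wavelength increases by a factor of 3.

From λ = h/(mv), the wavelength is inversely proportional to velocity:

λ ∝ 1/v

If v → v/3, then λ → 3λ

When velocity is decreased by a factor of 3, the wavelength increases by a factor of 3.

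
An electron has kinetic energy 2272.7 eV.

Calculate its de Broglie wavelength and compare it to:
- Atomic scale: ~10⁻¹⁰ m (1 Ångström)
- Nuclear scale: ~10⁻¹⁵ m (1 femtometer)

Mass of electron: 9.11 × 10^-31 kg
λ = 2.57 × 10^-11 m, which is between nuclear and atomic scales.

Using λ = h/√(2mKE):

KE = 2272.7 eV = 3.641 × 10^-16 J

λ = h/√(2mKE)
λ = (6.626 × 10^-34 J·s) / √(2 × 9.11 × 10^-31 kg × 3.641 × 10^-16 J)
λ = 2.57 × 10^-11 m

Comparison:
- Atomic scale (10⁻¹⁰ m): λ is 0.26× this size
- Nuclear scale (10⁻¹⁵ m): λ is 2.6e+04× this size

The wavelength is between nuclear and atomic scales.

This wavelength is appropriate for probing atomic structure but too large for nuclear physics experiments.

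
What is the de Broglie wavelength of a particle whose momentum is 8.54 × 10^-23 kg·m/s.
7.76 × 10^-12 m

Using the de Broglie relation λ = h/p:

λ = h/p
λ = (6.626 × 10^-34 J·s) / (8.54 × 10^-23 kg·m/s)
λ = 7.76 × 10^-12 m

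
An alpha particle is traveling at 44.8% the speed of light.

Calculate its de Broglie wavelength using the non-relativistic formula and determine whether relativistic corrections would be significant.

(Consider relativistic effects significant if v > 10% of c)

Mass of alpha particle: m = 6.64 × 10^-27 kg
Yes, relativistic corrections are needed.

Using the non-relativistic de Broglie formula λ = h/(mv):

v = 44.8% × c = 1.343 × 10^8 m/s

λ = h/(mv)
λ = (6.626 × 10^-34 J·s) / (6.64 × 10^-27 kg × 1.343 × 10^8 m/s)
λ = 7.43 × 10^-16 m

Since v = 44.8% of c > 10% of c, relativistic corrections ARE significant and the actual wavelength would differ from this non-relativistic estimate.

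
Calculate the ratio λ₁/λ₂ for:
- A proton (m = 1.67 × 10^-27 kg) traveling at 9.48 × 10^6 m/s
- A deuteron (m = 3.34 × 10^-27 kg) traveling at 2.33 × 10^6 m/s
λ₁/λ₂ = 0.492

Using λ = h/(mv):

λ₁ = h/(m₁v₁) = 4.19 × 10^-14 m
λ₂ = h/(m₂v₂) = 8.51 × 10^-14 m

Ratio λ₁/λ₂ = (m₂v₂)/(m₁v₁)
         = (3.34 × 10^-27 kg × 2.33 × 10^6 m/s) / (1.67 × 10^-27 kg × 9.48 × 10^6 m/s)
         = 0.492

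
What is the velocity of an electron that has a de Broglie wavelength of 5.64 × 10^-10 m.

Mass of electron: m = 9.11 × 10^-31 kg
1.29 × 10^6 m/s

From the de Broglie relation λ = h/(mv), we solve for v:

v = h/(mλ)
v = (6.626 × 10^-34 J·s) / (9.11 × 10^-31 kg × 5.64 × 10^-10 m)
v = 1.29 × 10^6 m/s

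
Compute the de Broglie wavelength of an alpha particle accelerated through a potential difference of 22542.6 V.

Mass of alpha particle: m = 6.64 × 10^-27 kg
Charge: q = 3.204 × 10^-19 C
6.77 × 10^-14 m

When a particle is accelerated through voltage V, it gains kinetic energy KE = qV.

The de Broglie wavelength is then λ = h/√(2mqV):

λ = h/√(2mqV)
λ = (6.626 × 10^-34 J·s) / √(2 × 6.64 × 10^-27 kg × 3.204 × 10^-19 C × 22542.6 V)
λ = 6.77 × 10^-14 m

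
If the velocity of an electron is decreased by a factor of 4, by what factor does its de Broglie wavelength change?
The wavelength increases by a factor of 4.

From λ = h/(mv), the wavelength is inversely proportional to velocity:

λ ∝ 1/v

If v → v/4, then λ → 4λ

When velocity is decreased by a factor of 4, the wavelength increases by a factor of 4.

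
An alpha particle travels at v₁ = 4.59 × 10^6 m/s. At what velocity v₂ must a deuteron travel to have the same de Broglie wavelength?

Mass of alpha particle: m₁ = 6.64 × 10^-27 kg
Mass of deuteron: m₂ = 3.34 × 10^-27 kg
v₂ = 9.13 × 10^6 m/s

For equal de Broglie wavelengths: λ₁ = λ₂

h/(m₁v₁) = h/(m₂v₂)
m₁v₁ = m₂v₂
v₂ = v₁ · (m₁/m₂)

v₂ = 4.59 × 10^6 m/s × (6.64 × 10^-27 kg / 3.34 × 10^-27 kg)
v₂ = 9.13 × 10^6 m/s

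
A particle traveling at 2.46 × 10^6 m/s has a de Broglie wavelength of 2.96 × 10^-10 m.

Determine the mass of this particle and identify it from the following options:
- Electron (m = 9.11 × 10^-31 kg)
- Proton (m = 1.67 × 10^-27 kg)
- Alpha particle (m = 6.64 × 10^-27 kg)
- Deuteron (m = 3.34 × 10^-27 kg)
The particle is an electron.

From λ = h/(mv), solve for mass:

m = h/(λv)
m = (6.626 × 10^-34 J·s) / (2.96 × 10^-10 m × 2.46 × 10^6 m/s)
m = 9.10 × 10^-31 kg

Comparing with the listed masses, this is closest to an electron.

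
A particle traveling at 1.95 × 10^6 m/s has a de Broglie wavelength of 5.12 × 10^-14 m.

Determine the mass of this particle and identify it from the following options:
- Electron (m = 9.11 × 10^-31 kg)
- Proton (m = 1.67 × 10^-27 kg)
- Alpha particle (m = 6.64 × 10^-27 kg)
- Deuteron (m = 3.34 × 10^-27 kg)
The particle is an alpha particle.

From λ = h/(mv), solve for mass:

m = h/(λv)
m = (6.626 × 10^-34 J·s) / (5.12 × 10^-14 m × 1.95 × 10^6 m/s)
m = 6.64 × 10^-27 kg

Comparing with the listed masses, this is closest to an alpha particle.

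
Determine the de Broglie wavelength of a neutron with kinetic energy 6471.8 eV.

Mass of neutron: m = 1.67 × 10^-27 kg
3.56 × 10^-13 m

Using λ = h/√(2mKE):

First convert KE to Joules: KE = 6471.8 eV = 1.037 × 10^-15 J

λ = h/√(2mKE)
λ = (6.626 × 10^-34 J·s) / √(2 × 1.67 × 10^-27 kg × 1.037 × 10^-15 J)
λ = 3.56 × 10^-13 m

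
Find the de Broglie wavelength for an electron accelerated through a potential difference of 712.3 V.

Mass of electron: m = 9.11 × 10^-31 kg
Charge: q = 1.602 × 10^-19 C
4.60 × 10^-11 m

When a particle is accelerated through voltage V, it gains kinetic energy KE = qV.

The de Broglie wavelength is then λ = h/√(2mqV):

λ = h/√(2mqV)
λ = (6.626 × 10^-34 J·s) / √(2 × 9.11 × 10^-31 kg × 1.602 × 10^-19 C × 712.3 V)
λ = 4.60 × 10^-11 m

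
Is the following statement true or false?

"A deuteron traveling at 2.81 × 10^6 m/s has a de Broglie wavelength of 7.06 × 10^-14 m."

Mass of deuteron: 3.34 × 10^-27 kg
True

The claim is correct.

Using λ = h/(mv):
λ = (6.626 × 10^-34 J·s) / (3.34 × 10^-27 kg × 2.81 × 10^6 m/s)
λ = 7.06 × 10^-14 m

This matches the claimed value.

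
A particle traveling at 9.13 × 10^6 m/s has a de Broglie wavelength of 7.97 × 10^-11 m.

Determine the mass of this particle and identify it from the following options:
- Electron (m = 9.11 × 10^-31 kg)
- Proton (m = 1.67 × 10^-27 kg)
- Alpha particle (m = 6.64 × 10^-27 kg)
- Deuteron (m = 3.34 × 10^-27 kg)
The particle is an electron.

From λ = h/(mv), solve for mass:

m = h/(λv)
m = (6.626 × 10^-34 J·s) / (7.97 × 10^-11 m × 9.13 × 10^6 m/s)
m = 9.11 × 10^-31 kg

Comparing with the listed masses, this is closest to an electron.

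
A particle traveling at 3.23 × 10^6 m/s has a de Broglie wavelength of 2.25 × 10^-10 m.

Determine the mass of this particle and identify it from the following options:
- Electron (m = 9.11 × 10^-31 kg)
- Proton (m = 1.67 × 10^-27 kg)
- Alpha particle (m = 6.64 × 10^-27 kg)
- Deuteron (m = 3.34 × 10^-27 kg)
The particle is an electron.

From λ = h/(mv), solve for mass:

m = h/(λv)
m = (6.626 × 10^-34 J·s) / (2.25 × 10^-10 m × 3.23 × 10^6 m/s)
m = 9.12 × 10^-31 kg

Comparing with the listed masses, this is closest to an electron.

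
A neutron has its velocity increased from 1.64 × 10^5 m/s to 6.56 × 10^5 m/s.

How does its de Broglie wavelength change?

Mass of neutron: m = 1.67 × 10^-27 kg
The wavelength decreases by a factor of 4.

Using λ = h/(mv):

Initial wavelength: λ₁ = h/(mv₁) = 2.42 × 10^-12 m
Final wavelength: λ₂ = h/(mv₂) = 6.05 × 10^-13 m

Since λ ∝ 1/v, when velocity increases by a factor of 4, the wavelength decreases by a factor of 4.

λ₂/λ₁ = v₁/v₂ = 1/4

The wavelength decreases by a factor of 4.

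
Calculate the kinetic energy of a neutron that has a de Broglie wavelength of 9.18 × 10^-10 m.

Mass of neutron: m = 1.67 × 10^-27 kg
1.56 × 10^-22 J (or 9.74 × 10^-4 eV)

From λ = h/√(2mKE), we solve for KE:

λ² = h²/(2mKE)
KE = h²/(2mλ²)
KE = (6.626 × 10^-34 J·s)² / (2 × 1.67 × 10^-27 kg × (9.18 × 10^-10 m)²)
KE = 1.56 × 10^-22 J
KE = 9.74 × 10^-4 eV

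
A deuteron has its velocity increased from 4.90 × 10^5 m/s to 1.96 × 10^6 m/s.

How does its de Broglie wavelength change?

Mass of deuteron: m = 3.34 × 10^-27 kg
The wavelength decreases by a factor of 4.

Using λ = h/(mv):

Initial wavelength: λ₁ = h/(mv₁) = 4.05 × 10^-13 m
Final wavelength: λ₂ = h/(mv₂) = 1.01 × 10^-13 m

Since λ ∝ 1/v, when velocity increases by a factor of 4, the wavelength decreases by a factor of 4.

λ₂/λ₁ = v₁/v₂ = 1/4

The wavelength decreases by a factor of 4.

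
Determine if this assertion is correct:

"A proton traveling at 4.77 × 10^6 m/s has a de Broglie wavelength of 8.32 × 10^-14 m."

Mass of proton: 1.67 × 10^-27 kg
True

The claim is correct.

Using λ = h/(mv):
λ = (6.626 × 10^-34 J·s) / (1.67 × 10^-27 kg × 4.77 × 10^6 m/s)
λ = 8.32 × 10^-14 m

This matches the claimed value.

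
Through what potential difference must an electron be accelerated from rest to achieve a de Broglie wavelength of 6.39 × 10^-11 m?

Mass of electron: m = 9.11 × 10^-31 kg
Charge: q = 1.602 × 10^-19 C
368 V

From λ = h/√(2mqV), we solve for V:

λ² = h²/(2mqV)
V = h²/(2mqλ²)
V = (6.626 × 10^-34 J·s)² / (2 × 9.11 × 10^-31 kg × 1.602 × 10^-19 C × (6.39 × 10^-11 m)²)
V = 368 V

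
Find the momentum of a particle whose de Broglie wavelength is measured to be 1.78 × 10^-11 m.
3.72 × 10^-23 kg·m/s

From the de Broglie relation λ = h/p, we solve for p:

p = h/λ
p = (6.626 × 10^-34 J·s) / (1.78 × 10^-11 m)
p = 3.72 × 10^-23 kg·m/s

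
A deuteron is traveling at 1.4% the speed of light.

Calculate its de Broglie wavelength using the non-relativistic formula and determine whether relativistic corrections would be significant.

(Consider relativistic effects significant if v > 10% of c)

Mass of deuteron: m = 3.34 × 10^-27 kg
No, relativistic corrections are not needed.

Using the non-relativistic de Broglie formula λ = h/(mv):

v = 1.4% × c = 4.197 × 10^6 m/s

λ = h/(mv)
λ = (6.626 × 10^-34 J·s) / (3.34 × 10^-27 kg × 4.197 × 10^6 m/s)
λ = 4.73 × 10^-14 m

Since v = 1.4% of c < 10% of c, relativistic corrections are NOT significant and this non-relativistic result is a good approximation.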